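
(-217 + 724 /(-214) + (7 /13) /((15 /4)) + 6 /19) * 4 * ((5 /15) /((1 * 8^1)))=-87185491 /2378610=-36.65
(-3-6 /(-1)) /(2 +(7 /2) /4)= 24 /23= 1.04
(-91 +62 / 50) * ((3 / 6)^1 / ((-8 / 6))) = 1683 / 50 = 33.66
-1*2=-2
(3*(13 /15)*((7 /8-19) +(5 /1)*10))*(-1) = -663 /8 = -82.88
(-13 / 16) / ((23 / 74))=-2.61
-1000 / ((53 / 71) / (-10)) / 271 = 710000 / 14363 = 49.43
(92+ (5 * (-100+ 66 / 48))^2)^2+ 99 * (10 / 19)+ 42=4605429995353459 / 77824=59177503024.18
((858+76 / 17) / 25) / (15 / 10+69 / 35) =205268 / 20655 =9.94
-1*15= -15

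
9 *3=27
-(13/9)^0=-1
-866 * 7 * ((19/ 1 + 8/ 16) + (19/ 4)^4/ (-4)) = 334479943/ 512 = 653281.14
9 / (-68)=-9 / 68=-0.13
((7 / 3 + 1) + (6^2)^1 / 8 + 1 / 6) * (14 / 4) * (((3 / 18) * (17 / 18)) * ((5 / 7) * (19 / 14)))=4.27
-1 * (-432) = 432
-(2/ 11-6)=64/ 11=5.82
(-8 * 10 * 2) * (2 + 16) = -2880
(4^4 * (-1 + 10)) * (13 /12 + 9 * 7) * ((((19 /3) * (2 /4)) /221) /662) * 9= 2103984 /73151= 28.76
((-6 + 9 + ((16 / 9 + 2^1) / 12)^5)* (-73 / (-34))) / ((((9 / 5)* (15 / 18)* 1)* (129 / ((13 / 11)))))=1308590267621 / 33229313621856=0.04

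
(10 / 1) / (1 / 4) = 40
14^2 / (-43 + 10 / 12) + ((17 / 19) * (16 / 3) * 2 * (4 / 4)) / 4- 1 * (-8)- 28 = -321044 / 14421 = -22.26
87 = 87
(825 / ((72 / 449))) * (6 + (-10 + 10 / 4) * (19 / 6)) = -8766725 / 96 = -91320.05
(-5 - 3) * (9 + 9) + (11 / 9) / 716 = -927925 / 6444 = -144.00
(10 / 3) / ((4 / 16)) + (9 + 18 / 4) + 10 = 221 / 6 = 36.83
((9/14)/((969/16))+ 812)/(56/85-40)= -2294945/111188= -20.64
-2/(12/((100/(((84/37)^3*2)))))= -1266325/1778112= -0.71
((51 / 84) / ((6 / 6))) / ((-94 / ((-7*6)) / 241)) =12291 / 188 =65.38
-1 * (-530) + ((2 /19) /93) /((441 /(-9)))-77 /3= 43666691 /86583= 504.33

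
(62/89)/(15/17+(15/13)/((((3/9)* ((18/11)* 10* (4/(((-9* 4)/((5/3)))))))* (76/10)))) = 2082704/2188599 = 0.95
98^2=9604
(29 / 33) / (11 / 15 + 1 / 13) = 1885 / 1738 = 1.08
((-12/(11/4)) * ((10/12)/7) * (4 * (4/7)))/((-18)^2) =-160/43659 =-0.00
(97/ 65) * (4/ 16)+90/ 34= 13349/ 4420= 3.02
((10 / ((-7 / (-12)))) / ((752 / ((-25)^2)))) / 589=9375 / 387562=0.02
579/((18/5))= 965/6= 160.83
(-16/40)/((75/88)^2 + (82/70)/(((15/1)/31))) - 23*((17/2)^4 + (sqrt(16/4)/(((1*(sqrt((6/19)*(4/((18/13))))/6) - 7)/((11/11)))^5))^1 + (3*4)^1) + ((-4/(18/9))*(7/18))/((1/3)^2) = -481710516541841860700795790132921/4002760982306940005497931168 + 3589299749162979*sqrt(741)/312819592061937132832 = -120344.56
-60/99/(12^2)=-0.00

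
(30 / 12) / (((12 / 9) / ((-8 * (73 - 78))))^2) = 2250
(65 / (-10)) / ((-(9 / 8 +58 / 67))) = 3484 / 1067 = 3.27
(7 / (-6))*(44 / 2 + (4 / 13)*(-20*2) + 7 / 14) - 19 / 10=-10757 / 780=-13.79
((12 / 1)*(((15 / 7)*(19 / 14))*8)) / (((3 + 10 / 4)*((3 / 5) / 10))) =846.01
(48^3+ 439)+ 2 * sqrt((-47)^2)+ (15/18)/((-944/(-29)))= 629412145/5664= 111125.03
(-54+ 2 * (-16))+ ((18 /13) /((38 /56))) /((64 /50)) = -83393 /988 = -84.41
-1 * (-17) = 17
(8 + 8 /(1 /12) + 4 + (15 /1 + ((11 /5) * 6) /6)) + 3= 641 /5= 128.20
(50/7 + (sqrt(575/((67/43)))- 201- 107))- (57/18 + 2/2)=-12811/42 + 5 * sqrt(66263)/67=-285.81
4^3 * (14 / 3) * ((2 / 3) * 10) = 17920 / 9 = 1991.11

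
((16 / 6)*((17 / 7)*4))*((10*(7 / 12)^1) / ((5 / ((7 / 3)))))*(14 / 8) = 3332 / 27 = 123.41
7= 7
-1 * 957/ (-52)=957/ 52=18.40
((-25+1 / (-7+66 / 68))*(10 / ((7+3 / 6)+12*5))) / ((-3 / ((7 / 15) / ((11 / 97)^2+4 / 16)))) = 5436595472 / 2464098975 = 2.21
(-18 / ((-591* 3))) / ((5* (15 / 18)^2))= 72 / 24625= 0.00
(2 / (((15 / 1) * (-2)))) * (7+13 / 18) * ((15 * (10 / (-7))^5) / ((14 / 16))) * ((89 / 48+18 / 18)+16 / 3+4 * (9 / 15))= 84095000 / 151263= 555.95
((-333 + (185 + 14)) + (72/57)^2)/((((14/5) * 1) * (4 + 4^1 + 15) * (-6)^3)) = 119495/12554136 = 0.01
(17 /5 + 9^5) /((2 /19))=2804989 /5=560997.80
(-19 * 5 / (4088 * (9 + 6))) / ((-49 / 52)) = 247 / 150234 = 0.00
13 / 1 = 13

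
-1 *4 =-4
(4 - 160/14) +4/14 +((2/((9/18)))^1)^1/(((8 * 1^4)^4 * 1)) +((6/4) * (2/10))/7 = -36347/5120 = -7.10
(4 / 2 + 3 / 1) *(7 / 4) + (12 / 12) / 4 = 9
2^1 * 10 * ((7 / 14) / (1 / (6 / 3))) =20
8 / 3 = 2.67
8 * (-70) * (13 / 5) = -1456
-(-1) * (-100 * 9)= -900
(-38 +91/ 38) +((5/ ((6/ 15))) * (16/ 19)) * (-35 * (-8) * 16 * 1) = 1790647/ 38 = 47122.29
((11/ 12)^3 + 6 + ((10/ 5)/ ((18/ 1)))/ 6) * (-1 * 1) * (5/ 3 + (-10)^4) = -351988655/ 5184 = -67899.05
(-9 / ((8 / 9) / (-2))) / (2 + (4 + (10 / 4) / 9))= 729 / 226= 3.23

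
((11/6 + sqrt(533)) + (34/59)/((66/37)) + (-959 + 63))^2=1346982924213/1684804 - 1160209 * sqrt(533)/649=758217.43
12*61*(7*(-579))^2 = 12024424188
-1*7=-7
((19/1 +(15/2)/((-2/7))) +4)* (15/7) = -195/28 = -6.96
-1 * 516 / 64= -129 / 16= -8.06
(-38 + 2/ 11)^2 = 173056/ 121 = 1430.21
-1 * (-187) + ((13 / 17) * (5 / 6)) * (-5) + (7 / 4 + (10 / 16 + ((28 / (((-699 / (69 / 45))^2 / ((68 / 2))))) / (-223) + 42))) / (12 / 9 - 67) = 40096271965581463 / 218940251416200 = 183.14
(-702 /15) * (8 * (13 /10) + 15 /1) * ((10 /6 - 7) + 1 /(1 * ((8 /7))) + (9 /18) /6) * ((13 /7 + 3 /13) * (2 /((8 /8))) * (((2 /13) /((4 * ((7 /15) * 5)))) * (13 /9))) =7239 /14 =517.07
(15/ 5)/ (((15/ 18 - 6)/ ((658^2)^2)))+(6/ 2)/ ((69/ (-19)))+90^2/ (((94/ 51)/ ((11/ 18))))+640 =-3647554253191786/ 33511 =-108846475879.32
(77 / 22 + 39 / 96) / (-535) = -0.01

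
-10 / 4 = -5 / 2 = -2.50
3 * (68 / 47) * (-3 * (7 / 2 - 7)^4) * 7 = -2571471 / 188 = -13678.04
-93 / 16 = -5.81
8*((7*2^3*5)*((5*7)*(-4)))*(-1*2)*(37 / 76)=5801600 / 19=305347.37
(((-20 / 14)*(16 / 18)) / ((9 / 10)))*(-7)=800 / 81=9.88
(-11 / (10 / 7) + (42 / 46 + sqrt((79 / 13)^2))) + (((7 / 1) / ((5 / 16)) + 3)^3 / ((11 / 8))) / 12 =2448114593 / 2466750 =992.45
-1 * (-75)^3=421875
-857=-857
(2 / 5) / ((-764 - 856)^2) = 1 / 6561000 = 0.00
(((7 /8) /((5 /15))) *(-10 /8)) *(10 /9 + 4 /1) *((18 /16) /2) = -2415 /256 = -9.43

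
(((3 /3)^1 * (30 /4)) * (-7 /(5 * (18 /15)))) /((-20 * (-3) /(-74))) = 259 /24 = 10.79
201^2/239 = 40401/239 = 169.04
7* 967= 6769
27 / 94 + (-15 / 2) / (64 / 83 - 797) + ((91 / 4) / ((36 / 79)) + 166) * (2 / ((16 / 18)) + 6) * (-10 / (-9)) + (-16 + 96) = 614139819907 / 298184544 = 2059.60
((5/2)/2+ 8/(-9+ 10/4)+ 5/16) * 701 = 48369/208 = 232.54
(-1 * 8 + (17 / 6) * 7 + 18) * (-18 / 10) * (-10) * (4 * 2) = 4296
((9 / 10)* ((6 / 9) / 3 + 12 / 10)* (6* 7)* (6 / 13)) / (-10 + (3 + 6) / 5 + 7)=-1344 / 65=-20.68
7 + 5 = 12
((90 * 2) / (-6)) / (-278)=15 / 139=0.11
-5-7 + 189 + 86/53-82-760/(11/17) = -628429/583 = -1077.92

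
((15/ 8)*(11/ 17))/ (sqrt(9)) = 0.40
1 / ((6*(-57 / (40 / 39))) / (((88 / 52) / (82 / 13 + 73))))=-440 / 6875739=-0.00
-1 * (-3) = 3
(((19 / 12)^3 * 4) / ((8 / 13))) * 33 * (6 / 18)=980837 / 3456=283.81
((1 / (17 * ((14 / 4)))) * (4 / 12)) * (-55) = -0.31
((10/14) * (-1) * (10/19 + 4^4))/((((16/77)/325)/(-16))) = 87122750/19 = 4585407.89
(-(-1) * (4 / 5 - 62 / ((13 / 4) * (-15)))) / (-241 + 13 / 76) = -30704 / 3569085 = -0.01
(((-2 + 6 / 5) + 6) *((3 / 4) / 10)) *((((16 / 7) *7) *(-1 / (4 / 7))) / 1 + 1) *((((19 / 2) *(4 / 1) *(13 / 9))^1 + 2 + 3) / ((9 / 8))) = -14014 / 25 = -560.56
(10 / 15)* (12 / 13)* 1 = 8 / 13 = 0.62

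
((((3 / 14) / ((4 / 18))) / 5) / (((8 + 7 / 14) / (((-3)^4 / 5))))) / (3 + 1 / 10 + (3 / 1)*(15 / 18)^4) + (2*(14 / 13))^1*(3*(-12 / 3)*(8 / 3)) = -5229630424 / 75965435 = -68.84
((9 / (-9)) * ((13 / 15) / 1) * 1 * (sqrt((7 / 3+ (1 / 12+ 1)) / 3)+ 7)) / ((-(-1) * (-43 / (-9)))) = -273 / 215- 13 * sqrt(41) / 430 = -1.46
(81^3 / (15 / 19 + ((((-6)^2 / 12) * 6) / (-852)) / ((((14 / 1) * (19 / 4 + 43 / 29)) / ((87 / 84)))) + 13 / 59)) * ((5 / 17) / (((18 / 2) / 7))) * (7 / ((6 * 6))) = 503607224111985 / 21507884509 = 23415.01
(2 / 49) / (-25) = -2 / 1225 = -0.00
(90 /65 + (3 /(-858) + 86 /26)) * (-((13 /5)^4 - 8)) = -31595301 /178750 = -176.76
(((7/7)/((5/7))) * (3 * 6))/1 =126/5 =25.20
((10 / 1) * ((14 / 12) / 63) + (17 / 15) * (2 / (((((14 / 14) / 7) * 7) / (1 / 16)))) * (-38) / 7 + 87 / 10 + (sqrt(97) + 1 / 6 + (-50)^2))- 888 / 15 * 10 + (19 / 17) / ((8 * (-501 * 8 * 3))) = sqrt(97) + 329030967781 / 171702720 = 1926.13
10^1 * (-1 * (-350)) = 3500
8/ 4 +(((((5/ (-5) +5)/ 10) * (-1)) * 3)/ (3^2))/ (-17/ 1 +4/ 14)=3524/ 1755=2.01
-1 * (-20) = 20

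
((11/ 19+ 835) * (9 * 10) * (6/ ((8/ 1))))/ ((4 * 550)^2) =107163/ 9196000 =0.01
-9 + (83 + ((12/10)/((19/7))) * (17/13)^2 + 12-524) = -437.24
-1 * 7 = -7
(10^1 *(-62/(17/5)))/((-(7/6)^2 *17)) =111600/14161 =7.88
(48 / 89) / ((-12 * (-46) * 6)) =1 / 6141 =0.00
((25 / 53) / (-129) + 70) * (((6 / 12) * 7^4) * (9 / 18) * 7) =8043241955 / 27348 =294107.14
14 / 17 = 0.82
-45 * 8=-360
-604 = -604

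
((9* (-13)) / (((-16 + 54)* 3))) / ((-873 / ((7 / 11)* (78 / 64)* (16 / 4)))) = 1183 / 324368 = 0.00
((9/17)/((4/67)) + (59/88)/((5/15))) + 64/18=194347/13464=14.43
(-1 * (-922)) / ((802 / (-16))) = -18.39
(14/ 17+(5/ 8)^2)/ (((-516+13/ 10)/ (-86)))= 284015/ 1399984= 0.20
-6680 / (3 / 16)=-106880 / 3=-35626.67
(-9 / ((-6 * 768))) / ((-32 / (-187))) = 187 / 16384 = 0.01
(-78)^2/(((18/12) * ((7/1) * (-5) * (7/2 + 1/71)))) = -575952/17465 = -32.98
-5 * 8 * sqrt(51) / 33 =-40 * sqrt(51) / 33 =-8.66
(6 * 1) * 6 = 36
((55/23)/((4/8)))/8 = 55/92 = 0.60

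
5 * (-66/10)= -33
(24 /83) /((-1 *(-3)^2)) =-8 /249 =-0.03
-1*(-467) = 467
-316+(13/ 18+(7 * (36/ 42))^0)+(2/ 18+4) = -1861/ 6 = -310.17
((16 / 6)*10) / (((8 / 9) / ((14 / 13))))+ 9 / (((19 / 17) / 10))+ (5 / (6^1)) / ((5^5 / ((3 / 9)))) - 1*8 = 291307747 / 2778750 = 104.83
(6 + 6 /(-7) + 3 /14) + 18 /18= 89 /14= 6.36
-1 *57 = -57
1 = 1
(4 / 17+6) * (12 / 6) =12.47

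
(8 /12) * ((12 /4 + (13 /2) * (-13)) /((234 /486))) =-1467 /13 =-112.85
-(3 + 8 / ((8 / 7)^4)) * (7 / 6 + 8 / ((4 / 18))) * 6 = -877951 / 512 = -1714.75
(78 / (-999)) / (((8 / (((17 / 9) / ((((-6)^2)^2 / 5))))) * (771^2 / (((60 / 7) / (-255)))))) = 65 / 16162127949744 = 0.00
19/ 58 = 0.33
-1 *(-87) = 87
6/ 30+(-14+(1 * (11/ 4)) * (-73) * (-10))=19937/ 10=1993.70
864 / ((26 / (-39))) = -1296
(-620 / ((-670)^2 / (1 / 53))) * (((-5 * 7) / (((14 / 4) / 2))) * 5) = 620 / 237917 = 0.00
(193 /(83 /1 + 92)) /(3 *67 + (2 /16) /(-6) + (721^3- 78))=9264 /3148366065425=0.00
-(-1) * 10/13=10/13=0.77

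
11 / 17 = 0.65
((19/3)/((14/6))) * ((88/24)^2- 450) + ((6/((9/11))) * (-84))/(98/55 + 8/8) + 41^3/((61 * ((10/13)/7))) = 5798311111/653310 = 8875.28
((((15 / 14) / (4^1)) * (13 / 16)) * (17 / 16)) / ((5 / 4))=663 / 3584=0.18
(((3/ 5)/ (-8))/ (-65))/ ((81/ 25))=1/ 2808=0.00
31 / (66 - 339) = -31 / 273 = -0.11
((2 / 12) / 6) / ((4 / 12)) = 1 / 12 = 0.08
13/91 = 1/7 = 0.14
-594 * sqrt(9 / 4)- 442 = -1333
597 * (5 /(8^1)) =2985 /8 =373.12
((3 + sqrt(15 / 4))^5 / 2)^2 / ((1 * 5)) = 429688.86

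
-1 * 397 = -397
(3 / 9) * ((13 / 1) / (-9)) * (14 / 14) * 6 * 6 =-52 / 3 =-17.33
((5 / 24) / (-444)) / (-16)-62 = -10570747 / 170496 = -62.00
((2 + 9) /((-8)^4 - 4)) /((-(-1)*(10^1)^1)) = 1 /3720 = 0.00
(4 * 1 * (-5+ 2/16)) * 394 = -7683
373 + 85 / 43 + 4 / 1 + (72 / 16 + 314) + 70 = 66003 / 86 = 767.48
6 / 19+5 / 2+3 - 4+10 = 449 / 38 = 11.82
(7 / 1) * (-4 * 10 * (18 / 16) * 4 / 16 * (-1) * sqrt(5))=315 * sqrt(5) / 4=176.09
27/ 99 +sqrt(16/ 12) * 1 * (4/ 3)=3/ 11 +8 * sqrt(3)/ 9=1.81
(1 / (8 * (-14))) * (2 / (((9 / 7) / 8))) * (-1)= 1 / 9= 0.11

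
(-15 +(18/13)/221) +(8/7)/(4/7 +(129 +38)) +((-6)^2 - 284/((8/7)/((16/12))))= -61516955/198237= -310.32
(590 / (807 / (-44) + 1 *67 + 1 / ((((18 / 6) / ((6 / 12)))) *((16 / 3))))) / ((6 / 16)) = 1661440 / 51417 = 32.31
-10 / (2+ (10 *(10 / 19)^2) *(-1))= 1805 / 139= 12.99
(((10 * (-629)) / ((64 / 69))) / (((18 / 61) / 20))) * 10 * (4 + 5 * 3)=-2095906625 / 24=-87329442.71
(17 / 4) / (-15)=-17 / 60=-0.28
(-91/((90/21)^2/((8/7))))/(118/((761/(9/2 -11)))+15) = -484757/1197900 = -0.40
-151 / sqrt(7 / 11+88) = -16.04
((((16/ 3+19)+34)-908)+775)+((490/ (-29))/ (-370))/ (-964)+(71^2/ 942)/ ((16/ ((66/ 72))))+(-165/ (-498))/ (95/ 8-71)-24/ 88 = -137047391538307367/ 1836149882295168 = -74.64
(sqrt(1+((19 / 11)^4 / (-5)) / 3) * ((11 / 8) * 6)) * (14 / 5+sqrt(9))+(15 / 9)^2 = 25 / 9+29 * sqrt(1339410) / 1100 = 33.29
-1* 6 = -6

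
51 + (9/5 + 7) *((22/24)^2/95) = 873431/17100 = 51.08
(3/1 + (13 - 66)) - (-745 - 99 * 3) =992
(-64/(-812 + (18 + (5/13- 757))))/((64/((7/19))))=91/383002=0.00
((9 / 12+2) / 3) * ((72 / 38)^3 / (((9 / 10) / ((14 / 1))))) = 665280 / 6859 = 96.99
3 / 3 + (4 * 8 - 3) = 30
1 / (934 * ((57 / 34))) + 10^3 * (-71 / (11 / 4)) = -7559795813 / 292809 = -25818.18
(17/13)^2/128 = 289/21632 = 0.01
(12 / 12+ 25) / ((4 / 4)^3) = 26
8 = 8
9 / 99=1 / 11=0.09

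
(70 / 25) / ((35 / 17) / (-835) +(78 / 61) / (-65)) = -2424506 / 19169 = -126.48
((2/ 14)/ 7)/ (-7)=-1/ 343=-0.00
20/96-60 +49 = -259/24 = -10.79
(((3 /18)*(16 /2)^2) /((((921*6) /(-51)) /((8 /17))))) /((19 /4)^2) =-2048 /997443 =-0.00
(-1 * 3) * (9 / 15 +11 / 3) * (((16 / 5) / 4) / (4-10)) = 128 / 75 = 1.71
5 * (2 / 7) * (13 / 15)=26 / 21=1.24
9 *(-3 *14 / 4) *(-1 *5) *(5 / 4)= 4725 / 8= 590.62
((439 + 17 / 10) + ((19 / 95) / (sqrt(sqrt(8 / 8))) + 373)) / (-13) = -8139 / 130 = -62.61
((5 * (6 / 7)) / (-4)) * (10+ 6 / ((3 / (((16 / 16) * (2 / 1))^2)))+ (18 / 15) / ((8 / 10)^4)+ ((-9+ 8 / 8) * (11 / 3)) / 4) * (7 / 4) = -26105 / 1024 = -25.49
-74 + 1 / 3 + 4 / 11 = -2419 / 33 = -73.30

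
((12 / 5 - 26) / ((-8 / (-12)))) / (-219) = 59 / 365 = 0.16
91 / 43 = 2.12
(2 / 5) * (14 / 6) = 0.93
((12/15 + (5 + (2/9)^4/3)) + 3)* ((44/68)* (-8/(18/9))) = -38109808/1673055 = -22.78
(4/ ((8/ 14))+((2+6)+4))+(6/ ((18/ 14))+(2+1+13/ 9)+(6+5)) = 352/ 9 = 39.11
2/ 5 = 0.40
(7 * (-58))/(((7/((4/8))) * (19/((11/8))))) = -319/152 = -2.10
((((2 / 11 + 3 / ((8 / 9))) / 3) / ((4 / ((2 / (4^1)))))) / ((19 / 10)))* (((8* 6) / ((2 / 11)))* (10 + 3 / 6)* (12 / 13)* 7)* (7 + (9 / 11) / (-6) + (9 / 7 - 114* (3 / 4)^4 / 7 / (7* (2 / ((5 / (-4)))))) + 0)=66929877675 / 5564416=12028.19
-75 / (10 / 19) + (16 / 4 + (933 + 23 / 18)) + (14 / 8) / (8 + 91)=35015 / 44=795.80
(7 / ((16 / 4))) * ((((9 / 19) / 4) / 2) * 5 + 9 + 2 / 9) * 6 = 91147 / 912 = 99.94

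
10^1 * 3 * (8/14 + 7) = 1590/7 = 227.14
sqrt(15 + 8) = 4.80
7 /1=7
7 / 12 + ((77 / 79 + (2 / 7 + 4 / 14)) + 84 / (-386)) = 2448571 / 1280748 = 1.91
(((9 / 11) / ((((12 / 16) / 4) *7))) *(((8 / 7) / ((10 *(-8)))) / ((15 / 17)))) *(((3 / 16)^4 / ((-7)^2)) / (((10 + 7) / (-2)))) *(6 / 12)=81 / 5408972800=0.00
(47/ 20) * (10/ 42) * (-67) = -3149/ 84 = -37.49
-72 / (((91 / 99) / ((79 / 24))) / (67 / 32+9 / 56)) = -11848815 / 20384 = -581.28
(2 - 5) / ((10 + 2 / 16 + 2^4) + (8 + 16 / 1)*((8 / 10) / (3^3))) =-1080 / 9661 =-0.11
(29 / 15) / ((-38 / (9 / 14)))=-87 / 2660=-0.03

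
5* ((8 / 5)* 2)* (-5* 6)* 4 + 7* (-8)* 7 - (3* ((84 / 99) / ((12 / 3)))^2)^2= -304652329 / 131769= -2312.02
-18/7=-2.57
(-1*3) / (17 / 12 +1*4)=-36 / 65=-0.55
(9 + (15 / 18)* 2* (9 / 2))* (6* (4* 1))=396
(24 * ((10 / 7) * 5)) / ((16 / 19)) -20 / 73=103885 / 511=203.30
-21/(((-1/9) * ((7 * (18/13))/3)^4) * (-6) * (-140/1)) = 28561/13829760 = 0.00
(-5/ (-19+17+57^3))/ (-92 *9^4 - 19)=5/ 111787028521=0.00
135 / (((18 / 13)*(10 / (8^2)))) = 624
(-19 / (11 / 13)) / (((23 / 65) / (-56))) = 3553.68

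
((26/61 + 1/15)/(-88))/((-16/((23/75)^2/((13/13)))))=21689/658800000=0.00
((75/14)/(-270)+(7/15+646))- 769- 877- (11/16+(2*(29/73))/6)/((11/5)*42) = -2696898371/2698080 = -999.56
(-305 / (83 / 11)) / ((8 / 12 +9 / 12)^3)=-5797440 / 407779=-14.22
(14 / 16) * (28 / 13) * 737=36113 / 26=1388.96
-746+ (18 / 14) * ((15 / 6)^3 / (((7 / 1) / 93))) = -187807 / 392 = -479.10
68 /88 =17 /22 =0.77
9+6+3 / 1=18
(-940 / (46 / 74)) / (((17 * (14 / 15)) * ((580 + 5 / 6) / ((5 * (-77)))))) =17216100 / 272527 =63.17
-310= -310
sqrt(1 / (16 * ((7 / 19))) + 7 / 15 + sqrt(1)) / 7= sqrt(288645) / 2940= 0.18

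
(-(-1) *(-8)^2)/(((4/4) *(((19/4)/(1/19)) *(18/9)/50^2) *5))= 64000/361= 177.29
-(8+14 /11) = -9.27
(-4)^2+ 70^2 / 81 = 6196 / 81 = 76.49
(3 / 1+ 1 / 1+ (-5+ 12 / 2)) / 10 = 1 / 2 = 0.50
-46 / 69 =-2 / 3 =-0.67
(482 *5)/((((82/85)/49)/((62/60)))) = 31116715/246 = 126490.71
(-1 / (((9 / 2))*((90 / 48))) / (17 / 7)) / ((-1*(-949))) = -112 / 2177955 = -0.00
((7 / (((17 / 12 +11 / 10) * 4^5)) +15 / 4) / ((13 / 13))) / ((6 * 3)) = 48355 / 231936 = 0.21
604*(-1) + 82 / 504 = -152167 / 252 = -603.84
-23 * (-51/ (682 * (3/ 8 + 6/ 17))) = 26588/ 11253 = 2.36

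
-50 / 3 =-16.67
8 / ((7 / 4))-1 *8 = -24 / 7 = -3.43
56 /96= 7 /12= 0.58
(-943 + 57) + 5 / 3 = -884.33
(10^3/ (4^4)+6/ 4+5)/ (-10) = -333/ 320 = -1.04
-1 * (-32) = 32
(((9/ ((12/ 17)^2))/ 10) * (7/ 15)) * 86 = 72.49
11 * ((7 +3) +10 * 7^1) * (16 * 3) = 42240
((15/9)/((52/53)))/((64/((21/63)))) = 265/29952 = 0.01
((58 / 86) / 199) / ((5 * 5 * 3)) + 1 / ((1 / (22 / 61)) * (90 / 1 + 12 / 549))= 21417448 / 5286300675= 0.00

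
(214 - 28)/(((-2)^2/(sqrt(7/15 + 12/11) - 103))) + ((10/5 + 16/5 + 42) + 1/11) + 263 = -492713/110 + 31 * sqrt(42405)/110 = -4421.18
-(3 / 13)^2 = -9 / 169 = -0.05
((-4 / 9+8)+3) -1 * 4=59 / 9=6.56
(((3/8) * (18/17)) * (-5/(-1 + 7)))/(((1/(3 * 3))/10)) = -2025/68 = -29.78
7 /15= 0.47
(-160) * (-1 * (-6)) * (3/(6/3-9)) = 2880/7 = 411.43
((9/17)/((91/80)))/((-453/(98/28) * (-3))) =40/33371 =0.00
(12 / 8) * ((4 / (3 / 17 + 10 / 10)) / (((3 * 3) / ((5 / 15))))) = 17 / 90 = 0.19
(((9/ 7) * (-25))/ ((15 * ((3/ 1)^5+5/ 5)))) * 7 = -15/ 244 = -0.06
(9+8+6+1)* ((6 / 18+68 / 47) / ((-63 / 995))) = -1997960 / 2961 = -674.76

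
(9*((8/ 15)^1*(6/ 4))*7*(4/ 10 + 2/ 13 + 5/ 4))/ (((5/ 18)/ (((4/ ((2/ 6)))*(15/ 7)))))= 2735208/ 325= 8416.02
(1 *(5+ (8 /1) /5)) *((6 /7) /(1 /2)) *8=3168 /35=90.51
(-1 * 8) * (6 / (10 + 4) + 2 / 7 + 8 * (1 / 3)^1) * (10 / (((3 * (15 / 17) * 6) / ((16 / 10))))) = -77248 / 2835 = -27.25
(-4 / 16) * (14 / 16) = -7 / 32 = -0.22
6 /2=3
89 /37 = 2.41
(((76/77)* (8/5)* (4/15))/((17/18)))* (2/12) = 2432/32725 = 0.07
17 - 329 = -312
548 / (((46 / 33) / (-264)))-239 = -2392585 / 23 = -104025.43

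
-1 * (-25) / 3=25 / 3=8.33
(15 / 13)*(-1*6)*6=-540 / 13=-41.54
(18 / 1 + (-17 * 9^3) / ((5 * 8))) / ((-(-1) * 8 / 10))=-364.78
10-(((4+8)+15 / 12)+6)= -37 / 4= -9.25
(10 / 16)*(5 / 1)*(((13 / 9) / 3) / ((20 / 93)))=2015 / 288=7.00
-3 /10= -0.30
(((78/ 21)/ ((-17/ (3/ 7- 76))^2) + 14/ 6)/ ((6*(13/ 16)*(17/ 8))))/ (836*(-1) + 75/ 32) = -46124005376/ 5259733437231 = -0.01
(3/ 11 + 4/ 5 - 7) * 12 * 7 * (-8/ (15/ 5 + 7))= 109536/ 275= 398.31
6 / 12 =1 / 2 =0.50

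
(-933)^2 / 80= 870489 / 80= 10881.11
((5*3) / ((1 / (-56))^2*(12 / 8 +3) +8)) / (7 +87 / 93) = 97216 / 411517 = 0.24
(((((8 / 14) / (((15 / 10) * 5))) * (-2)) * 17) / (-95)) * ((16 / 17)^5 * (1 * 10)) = 33554432 / 166624395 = 0.20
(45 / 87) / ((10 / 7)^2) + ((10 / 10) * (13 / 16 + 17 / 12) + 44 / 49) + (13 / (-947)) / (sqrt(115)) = 1152911 / 341040-13 * sqrt(115) / 108905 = 3.38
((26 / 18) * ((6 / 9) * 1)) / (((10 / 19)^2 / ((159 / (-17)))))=-248729 / 7650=-32.51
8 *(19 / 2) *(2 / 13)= 152 / 13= 11.69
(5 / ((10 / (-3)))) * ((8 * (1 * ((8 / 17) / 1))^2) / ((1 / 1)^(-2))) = -768 / 289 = -2.66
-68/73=-0.93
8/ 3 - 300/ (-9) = 36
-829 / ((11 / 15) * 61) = -12435 / 671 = -18.53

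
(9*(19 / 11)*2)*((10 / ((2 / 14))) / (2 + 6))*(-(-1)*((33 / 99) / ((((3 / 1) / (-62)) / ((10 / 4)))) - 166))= -1096585 / 22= -49844.77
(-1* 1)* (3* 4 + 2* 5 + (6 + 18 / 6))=-31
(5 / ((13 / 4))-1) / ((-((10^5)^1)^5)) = -7 / 130000000000000000000000000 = -0.00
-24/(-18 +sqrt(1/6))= 24*sqrt(6)/1943 +2592/1943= 1.36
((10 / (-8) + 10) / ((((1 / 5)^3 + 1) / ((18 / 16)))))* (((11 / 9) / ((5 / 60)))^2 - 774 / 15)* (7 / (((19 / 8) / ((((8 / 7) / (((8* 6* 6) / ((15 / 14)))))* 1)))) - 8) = -12754.30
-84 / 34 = -42 / 17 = -2.47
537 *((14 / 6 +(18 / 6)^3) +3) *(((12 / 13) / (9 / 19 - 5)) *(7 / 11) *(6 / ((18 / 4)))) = -18474232 / 6149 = -3004.43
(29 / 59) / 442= 29 / 26078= 0.00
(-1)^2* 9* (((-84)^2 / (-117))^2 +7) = 5542551 / 169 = 32796.16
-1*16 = -16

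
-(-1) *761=761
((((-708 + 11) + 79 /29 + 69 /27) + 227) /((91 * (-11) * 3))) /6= 60646 /2351349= 0.03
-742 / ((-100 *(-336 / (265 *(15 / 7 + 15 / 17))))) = -8427 / 476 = -17.70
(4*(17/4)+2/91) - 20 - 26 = -2637/91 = -28.98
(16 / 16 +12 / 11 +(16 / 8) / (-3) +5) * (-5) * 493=-522580 / 33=-15835.76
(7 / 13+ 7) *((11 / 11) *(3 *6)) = 1764 / 13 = 135.69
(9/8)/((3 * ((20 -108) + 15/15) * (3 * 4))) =-1/2784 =-0.00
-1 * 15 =-15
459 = 459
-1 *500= -500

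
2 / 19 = 0.11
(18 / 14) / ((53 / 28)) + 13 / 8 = 977 / 424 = 2.30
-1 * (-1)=1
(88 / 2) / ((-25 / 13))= -572 / 25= -22.88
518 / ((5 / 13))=6734 / 5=1346.80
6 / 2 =3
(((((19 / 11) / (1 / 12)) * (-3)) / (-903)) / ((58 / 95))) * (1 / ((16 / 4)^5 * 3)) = 1805 / 49161728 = 0.00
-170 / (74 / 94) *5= -39950 / 37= -1079.73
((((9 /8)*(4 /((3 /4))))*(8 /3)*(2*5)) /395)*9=288 /79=3.65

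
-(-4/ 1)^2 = -16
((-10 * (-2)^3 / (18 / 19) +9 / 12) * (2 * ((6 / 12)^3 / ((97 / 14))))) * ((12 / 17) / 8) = 0.27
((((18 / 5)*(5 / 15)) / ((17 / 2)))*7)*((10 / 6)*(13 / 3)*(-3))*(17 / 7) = -52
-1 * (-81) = 81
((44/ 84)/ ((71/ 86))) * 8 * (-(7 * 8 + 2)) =-438944/ 1491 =-294.40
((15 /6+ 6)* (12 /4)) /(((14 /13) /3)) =1989 /28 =71.04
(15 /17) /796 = 0.00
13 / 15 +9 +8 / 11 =1748 / 165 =10.59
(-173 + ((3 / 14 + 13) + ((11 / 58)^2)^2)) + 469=24494658079 / 79215472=309.22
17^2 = 289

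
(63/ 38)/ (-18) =-7/ 76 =-0.09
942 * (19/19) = 942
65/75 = 13/15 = 0.87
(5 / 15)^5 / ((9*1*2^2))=1 / 8748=0.00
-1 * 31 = -31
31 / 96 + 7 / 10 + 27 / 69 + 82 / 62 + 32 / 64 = 3.24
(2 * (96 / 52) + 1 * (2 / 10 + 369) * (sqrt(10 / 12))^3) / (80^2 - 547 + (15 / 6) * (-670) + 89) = 48 / 55471 + 923 * sqrt(30) / 76806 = 0.07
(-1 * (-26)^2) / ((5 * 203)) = -676 / 1015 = -0.67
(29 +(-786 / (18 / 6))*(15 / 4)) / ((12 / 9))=-5721 / 8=-715.12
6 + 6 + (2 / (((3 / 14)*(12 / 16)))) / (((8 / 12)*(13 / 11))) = 1084 / 39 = 27.79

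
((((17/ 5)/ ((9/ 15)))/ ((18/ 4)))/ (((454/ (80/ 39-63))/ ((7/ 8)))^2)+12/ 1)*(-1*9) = -3255099813905/ 30096233856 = -108.16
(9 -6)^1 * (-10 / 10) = -3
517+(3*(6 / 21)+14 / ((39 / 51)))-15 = 47426 / 91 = 521.16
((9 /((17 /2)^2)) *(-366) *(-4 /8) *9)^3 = 8635644.82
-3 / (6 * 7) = -1 / 14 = -0.07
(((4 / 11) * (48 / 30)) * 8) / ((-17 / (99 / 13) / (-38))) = 79.23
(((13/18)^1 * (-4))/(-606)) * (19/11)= 0.01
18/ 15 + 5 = 31/ 5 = 6.20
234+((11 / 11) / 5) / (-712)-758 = -1865441 / 3560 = -524.00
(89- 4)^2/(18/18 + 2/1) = 7225/3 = 2408.33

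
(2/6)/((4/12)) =1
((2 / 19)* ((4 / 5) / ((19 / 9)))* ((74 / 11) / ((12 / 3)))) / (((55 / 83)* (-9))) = -12284 / 1092025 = -0.01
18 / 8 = 9 / 4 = 2.25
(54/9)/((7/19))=114/7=16.29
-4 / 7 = -0.57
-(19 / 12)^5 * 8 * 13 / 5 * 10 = -32189287 / 15552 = -2069.78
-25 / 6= -4.17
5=5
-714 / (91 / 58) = -5916 / 13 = -455.08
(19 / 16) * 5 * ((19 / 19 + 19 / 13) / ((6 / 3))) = 95 / 13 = 7.31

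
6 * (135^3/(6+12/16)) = 2187000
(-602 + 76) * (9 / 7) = -4734 / 7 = -676.29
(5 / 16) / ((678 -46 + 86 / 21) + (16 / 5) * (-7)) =525 / 1031008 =0.00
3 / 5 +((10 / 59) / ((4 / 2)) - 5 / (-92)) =20059 / 27140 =0.74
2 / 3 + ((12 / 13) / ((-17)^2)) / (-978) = 1224776 / 1837173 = 0.67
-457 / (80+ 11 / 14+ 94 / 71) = -454258 / 81617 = -5.57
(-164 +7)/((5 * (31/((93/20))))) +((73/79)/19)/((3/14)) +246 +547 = 355069187/450300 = 788.52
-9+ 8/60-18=-403/15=-26.87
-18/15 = -6/5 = -1.20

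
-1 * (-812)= 812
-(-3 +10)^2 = -49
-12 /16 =-3 /4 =-0.75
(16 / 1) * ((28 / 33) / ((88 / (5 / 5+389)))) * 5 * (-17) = -618800 / 121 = -5114.05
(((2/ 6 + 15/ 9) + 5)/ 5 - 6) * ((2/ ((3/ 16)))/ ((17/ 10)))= -1472/ 51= -28.86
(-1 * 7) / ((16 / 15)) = -105 / 16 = -6.56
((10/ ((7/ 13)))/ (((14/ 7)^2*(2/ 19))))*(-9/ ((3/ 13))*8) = -96330/ 7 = -13761.43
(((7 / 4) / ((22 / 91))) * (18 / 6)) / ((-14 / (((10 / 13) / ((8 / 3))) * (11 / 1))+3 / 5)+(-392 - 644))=-28665 / 1372552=-0.02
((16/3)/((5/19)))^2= 92416/225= 410.74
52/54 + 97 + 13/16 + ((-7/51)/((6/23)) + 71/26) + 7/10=48538007/477360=101.68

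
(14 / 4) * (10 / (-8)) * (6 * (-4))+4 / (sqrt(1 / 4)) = 113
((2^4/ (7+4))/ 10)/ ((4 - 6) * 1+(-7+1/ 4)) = -32/ 1925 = -0.02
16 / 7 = 2.29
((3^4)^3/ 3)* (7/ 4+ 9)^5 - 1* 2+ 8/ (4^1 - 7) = 78126313942027/ 3072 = 25431742819.67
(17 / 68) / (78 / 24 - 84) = -1 / 323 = -0.00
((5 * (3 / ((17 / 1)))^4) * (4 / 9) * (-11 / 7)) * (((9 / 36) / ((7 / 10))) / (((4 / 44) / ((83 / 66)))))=-68475 / 4092529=-0.02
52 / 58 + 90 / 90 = 1.90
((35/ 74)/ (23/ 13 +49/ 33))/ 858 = 35/ 206608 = 0.00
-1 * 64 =-64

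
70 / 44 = 35 / 22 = 1.59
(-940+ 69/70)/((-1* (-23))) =-65731/1610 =-40.83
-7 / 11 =-0.64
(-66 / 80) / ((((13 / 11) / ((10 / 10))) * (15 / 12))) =-363 / 650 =-0.56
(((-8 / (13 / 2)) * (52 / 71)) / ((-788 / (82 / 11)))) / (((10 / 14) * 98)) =656 / 5384995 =0.00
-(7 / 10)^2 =-49 / 100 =-0.49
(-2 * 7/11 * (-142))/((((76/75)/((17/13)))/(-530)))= -123609.77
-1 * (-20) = 20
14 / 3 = 4.67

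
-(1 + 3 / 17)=-1.18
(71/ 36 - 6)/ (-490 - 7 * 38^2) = 145/ 381528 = 0.00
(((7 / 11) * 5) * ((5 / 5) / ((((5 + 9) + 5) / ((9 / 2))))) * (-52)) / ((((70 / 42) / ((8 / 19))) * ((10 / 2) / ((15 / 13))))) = -9072 / 3971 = -2.28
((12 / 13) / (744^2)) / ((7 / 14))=0.00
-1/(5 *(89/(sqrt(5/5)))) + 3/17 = 1318/7565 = 0.17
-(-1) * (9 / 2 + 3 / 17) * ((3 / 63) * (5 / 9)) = 265 / 2142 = 0.12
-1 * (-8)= 8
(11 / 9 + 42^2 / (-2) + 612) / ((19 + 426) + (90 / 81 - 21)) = -2419 / 3826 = -0.63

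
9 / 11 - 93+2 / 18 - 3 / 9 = -9148 / 99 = -92.40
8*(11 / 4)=22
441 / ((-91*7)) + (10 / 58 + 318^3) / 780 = 41226.78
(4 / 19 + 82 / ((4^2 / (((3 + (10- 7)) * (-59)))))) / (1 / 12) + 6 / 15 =-21768.07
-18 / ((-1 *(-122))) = -0.15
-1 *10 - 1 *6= -16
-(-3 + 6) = -3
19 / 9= 2.11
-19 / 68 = -0.28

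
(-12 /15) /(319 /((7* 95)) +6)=-532 /4309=-0.12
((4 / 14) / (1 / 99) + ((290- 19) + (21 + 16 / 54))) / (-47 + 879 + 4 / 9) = 30295 / 78666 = 0.39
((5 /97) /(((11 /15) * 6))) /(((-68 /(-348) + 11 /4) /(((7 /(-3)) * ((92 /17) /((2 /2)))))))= -37352 /743699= -0.05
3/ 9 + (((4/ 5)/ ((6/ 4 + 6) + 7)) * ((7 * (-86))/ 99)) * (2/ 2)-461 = -6617686/ 14355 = -461.00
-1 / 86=-0.01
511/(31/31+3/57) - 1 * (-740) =24509/20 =1225.45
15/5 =3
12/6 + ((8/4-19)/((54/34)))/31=1385/837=1.65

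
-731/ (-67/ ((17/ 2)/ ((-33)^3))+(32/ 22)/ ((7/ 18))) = -0.00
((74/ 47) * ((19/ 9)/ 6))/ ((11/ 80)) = 56240/ 13959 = 4.03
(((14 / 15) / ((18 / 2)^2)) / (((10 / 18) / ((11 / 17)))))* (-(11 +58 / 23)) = -47894 / 263925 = -0.18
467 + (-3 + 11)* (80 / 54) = 12929 / 27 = 478.85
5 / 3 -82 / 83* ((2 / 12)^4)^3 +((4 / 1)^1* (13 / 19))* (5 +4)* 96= 4061497441645813 / 1716392871936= 2366.30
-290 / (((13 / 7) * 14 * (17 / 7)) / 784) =-795760 / 221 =-3600.72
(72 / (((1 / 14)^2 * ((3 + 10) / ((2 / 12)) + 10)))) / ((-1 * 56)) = -63 / 22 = -2.86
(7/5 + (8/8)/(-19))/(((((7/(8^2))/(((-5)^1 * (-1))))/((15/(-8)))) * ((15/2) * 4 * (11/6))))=-3072/1463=-2.10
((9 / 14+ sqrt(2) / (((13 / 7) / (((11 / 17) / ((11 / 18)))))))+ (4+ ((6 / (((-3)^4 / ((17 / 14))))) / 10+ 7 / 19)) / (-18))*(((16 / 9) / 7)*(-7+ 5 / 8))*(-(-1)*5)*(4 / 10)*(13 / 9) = -8*sqrt(2) / 3 -57092477 / 30541455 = -5.64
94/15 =6.27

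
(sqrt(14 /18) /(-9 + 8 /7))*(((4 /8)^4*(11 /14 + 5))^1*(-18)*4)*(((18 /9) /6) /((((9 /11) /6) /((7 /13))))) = 189*sqrt(7) /130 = 3.85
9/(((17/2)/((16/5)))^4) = 9437184/52200625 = 0.18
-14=-14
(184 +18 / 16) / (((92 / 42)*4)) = 31101 / 1472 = 21.13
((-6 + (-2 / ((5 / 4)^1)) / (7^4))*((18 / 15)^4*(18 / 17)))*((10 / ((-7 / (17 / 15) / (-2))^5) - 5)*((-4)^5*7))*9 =-807641483242019291136 / 191409408203125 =-4219445.07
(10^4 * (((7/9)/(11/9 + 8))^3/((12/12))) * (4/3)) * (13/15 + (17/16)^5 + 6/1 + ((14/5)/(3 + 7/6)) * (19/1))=14154086159045/84313423872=167.87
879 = 879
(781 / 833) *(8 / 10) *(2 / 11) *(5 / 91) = 568 / 75803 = 0.01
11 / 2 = 5.50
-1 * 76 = -76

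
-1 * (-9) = 9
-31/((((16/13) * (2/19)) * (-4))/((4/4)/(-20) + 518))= 79318863/2560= 30983.93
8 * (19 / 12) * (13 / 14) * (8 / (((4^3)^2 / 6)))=247 / 1792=0.14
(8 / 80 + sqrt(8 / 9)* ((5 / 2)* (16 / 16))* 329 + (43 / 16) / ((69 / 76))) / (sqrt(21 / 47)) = sqrt(987)* (4223 + 756700* sqrt(2)) / 28980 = 1164.69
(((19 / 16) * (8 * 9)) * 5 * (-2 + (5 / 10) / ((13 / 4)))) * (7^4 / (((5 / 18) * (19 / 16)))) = -74680704 / 13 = -5744669.54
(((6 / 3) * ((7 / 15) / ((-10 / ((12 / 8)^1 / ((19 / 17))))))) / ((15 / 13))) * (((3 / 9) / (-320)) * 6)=1547 / 2280000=0.00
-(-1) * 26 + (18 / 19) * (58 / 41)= 21298 / 779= 27.34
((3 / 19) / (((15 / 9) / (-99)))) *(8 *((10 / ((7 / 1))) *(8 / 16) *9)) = -64152 / 133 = -482.35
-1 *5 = -5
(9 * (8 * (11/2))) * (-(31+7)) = -15048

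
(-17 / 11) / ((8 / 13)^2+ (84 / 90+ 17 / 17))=-43095 / 64471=-0.67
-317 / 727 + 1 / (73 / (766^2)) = 426548471 / 53071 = 8037.32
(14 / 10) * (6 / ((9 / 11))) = 154 / 15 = 10.27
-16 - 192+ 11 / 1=-197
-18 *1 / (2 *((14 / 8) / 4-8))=144 / 121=1.19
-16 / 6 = -8 / 3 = -2.67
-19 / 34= -0.56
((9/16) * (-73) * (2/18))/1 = -4.56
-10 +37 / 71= -9.48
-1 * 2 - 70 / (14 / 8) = -42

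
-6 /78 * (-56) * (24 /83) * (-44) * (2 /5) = -118272 /5395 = -21.92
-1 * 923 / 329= -923 / 329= -2.81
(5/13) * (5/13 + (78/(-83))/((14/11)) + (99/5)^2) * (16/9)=1183362448/4418505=267.82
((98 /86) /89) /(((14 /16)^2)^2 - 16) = -200704 /241617645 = -0.00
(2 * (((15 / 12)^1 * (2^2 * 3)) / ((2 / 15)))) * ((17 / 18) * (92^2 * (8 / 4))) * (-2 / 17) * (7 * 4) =-11849600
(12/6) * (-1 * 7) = -14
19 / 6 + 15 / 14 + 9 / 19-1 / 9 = 5507 / 1197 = 4.60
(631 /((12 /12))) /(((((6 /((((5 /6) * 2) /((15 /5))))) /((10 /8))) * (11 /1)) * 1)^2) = 394375 /5645376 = 0.07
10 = 10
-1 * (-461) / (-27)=-461 / 27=-17.07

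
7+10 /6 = 26 /3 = 8.67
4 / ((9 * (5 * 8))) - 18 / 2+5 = -359 / 90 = -3.99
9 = 9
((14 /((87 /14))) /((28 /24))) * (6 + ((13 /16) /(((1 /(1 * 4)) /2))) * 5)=2156 /29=74.34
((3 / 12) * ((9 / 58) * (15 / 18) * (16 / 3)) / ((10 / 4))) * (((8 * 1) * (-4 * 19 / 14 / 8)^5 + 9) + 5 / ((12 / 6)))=22263805 / 31193792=0.71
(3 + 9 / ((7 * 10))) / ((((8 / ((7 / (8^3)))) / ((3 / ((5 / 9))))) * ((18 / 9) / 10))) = 5913 / 40960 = 0.14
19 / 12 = 1.58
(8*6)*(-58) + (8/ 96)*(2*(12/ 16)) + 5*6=-22031/ 8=-2753.88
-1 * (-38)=38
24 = 24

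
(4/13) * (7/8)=7/26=0.27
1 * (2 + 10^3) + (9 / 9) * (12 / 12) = 1003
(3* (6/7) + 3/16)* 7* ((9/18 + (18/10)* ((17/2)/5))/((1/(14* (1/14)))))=27501/400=68.75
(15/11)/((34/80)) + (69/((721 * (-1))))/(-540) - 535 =-12905967799/24268860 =-531.79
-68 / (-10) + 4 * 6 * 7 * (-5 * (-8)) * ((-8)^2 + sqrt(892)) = 13440 * sqrt(223) + 2150434 / 5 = 630788.80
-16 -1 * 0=-16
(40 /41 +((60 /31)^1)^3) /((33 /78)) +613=8497347873 /13435741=632.44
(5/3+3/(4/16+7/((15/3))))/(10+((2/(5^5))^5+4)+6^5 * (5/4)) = 34272670745849609375/95731616020202636719806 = 0.00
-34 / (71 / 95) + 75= 2095 / 71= 29.51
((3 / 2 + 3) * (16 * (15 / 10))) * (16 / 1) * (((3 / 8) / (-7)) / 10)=-324 / 35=-9.26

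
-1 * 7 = -7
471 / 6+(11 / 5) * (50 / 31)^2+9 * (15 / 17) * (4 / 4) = 3011379 / 32674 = 92.16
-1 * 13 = -13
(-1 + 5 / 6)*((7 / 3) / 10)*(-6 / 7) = 1 / 30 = 0.03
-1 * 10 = -10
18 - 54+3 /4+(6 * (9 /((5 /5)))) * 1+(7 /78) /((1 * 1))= 2939 /156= 18.84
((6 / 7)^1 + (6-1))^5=115856201 / 16807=6893.33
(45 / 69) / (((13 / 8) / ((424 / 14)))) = 12.15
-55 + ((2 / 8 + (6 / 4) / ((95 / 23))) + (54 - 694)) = -263867 / 380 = -694.39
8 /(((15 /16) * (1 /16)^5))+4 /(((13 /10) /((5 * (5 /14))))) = 12213820748 /1365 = 8947854.03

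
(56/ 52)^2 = 196/ 169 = 1.16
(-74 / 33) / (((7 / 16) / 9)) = -3552 / 77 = -46.13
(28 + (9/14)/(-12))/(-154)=-1565/8624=-0.18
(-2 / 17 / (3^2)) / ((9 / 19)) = -38 / 1377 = -0.03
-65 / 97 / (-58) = 65 / 5626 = 0.01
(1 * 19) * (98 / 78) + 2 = 1009 / 39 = 25.87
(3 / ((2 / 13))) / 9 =13 / 6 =2.17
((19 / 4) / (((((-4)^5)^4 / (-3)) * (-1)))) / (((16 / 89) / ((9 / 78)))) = 15219 / 1829587348619264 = 0.00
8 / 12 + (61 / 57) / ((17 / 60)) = 4306 / 969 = 4.44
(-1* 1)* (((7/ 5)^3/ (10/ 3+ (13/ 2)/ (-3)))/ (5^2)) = -294/ 3125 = -0.09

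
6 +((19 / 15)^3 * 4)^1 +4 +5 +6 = 98311 / 3375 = 29.13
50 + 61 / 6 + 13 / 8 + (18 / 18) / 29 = 43031 / 696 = 61.83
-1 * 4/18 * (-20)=40/9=4.44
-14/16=-7/8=-0.88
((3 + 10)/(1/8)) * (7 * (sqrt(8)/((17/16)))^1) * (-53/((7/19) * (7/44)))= -147457024 * sqrt(2)/119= -1752401.04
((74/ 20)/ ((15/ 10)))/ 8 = 37/ 120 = 0.31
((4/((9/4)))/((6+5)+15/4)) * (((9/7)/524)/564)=4/7628523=0.00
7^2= 49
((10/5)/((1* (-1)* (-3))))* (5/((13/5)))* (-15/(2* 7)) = -125/91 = -1.37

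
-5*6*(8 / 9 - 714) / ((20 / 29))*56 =5211416 / 3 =1737138.67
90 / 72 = 1.25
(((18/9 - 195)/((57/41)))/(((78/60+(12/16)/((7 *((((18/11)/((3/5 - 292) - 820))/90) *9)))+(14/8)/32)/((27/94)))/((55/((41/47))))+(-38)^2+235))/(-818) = 0.00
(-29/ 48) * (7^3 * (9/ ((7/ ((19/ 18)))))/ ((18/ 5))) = -78.12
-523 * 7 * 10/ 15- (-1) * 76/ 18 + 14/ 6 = -21907/ 9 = -2434.11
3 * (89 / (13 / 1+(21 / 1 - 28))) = 89 / 2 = 44.50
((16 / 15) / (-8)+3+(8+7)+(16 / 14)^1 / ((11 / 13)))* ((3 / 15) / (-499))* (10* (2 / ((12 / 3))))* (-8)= 177568 / 576345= 0.31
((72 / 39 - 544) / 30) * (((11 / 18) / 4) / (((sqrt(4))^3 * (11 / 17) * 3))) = -14977 / 84240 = -0.18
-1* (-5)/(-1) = -5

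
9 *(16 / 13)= 144 / 13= 11.08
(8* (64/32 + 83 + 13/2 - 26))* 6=3144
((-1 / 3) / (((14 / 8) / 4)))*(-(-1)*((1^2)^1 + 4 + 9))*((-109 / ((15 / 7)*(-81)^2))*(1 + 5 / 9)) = 341824 / 2657205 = 0.13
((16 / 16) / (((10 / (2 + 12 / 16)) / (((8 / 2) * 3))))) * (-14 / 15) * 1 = -77 / 25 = -3.08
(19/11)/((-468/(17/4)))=-323/20592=-0.02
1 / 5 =0.20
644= 644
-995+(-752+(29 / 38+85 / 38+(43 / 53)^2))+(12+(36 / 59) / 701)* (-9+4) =-209508118353 / 116177431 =-1803.35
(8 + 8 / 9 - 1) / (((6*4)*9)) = 71 / 1944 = 0.04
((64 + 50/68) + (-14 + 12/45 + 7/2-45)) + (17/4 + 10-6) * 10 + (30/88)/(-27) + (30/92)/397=28273124741/307349460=91.99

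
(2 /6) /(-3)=-1 /9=-0.11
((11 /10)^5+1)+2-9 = -4.39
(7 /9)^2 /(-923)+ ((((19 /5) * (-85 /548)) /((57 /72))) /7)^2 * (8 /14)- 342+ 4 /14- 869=-582722191474000 /481306774221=-1210.71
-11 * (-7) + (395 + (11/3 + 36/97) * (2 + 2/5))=46724/97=481.69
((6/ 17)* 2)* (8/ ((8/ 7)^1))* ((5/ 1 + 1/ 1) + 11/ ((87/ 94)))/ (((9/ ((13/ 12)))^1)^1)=141596/ 13311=10.64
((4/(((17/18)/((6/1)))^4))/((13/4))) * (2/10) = 2176782336/5428865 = 400.96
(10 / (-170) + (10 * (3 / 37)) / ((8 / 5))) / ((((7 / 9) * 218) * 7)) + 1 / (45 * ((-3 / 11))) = -0.08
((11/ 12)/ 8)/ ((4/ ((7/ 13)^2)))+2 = 130331/ 64896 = 2.01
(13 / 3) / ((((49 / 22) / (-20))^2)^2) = 487252480000 / 17294403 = 28174.00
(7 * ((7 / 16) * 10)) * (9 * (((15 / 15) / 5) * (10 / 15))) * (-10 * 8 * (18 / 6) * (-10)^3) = 8820000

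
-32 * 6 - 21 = -213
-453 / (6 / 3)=-453 / 2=-226.50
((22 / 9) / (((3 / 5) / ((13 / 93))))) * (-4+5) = 1430 / 2511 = 0.57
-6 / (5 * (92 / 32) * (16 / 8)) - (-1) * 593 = 68171 / 115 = 592.79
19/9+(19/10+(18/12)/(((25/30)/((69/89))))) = 43307/8010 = 5.41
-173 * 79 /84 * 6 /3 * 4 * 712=-19461808 /21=-926752.76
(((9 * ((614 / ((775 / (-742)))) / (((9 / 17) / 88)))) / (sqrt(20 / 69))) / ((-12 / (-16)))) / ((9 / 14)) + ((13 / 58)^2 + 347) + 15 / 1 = 1217937 / 3364-19083670144 * sqrt(345) / 104625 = -3387580.04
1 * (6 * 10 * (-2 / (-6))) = 20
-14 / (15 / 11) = -154 / 15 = -10.27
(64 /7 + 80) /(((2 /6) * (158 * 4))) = 234 /553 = 0.42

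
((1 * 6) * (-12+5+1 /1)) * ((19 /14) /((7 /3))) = -1026 /49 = -20.94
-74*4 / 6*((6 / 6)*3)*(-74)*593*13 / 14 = 42214484 / 7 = 6030640.57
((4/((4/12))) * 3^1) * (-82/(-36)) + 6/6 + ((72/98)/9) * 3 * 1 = 4079/49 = 83.24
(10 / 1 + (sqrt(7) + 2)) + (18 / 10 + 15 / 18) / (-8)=sqrt(7) + 2801 / 240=14.32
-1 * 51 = -51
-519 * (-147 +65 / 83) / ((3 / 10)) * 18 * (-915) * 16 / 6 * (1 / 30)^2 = -1024569664 / 83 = -12344212.82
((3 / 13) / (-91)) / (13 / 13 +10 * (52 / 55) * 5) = -11 / 209391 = -0.00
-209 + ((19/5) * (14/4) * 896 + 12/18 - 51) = 174862/15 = 11657.47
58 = 58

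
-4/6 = -2/3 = -0.67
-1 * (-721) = 721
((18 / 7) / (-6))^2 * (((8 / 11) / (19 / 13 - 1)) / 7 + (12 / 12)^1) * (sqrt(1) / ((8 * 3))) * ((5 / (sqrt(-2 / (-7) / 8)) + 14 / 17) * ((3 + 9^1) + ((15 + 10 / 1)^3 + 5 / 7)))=7744578 / 64141 + 38722890 * sqrt(7) / 26411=3999.85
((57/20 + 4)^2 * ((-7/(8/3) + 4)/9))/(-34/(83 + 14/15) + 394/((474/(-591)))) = -0.01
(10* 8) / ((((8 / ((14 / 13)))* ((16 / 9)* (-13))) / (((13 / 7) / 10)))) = -0.09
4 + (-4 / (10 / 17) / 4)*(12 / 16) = 109 / 40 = 2.72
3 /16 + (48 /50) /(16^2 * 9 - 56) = 21123 /112400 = 0.19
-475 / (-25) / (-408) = -19 / 408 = -0.05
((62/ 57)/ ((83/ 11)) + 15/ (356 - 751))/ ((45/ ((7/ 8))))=0.00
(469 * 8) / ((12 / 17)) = 15946 / 3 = 5315.33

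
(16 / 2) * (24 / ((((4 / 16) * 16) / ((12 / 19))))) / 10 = 288 / 95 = 3.03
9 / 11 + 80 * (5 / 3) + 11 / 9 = 13402 / 99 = 135.37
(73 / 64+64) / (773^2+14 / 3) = 12507 / 114726464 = 0.00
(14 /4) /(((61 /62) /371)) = 80507 /61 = 1319.79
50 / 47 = 1.06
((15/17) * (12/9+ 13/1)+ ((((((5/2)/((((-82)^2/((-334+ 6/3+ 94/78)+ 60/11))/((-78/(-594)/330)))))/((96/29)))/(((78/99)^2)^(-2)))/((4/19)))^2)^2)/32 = 9974922878404474583689252308116882339762289122916964710129055433442497/25238874631869926387496327744283786131603838548868600828468113067474944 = 0.40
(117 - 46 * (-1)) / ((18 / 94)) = 851.22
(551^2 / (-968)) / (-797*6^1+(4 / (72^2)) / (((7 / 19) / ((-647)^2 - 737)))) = 24591681 / 306326504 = 0.08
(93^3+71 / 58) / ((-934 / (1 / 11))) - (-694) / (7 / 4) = 1327626753 / 4171244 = 318.28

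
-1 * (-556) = 556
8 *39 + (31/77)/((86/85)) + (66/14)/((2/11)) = 338.33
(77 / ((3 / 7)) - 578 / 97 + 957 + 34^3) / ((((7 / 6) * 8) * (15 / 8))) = 4706600 / 2037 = 2310.55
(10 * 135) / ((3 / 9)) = 4050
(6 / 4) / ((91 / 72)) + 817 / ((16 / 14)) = 521293 / 728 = 716.06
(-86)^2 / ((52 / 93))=171957 / 13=13227.46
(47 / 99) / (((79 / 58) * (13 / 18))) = 5452 / 11297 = 0.48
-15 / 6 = -5 / 2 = -2.50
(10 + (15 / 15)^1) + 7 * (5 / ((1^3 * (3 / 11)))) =418 / 3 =139.33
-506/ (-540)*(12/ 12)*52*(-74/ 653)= -486772/ 88155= -5.52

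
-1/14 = -0.07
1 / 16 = 0.06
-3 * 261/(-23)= 783/23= 34.04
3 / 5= 0.60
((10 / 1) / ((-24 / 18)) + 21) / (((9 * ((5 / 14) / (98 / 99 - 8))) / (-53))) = 257474 / 165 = 1560.45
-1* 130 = -130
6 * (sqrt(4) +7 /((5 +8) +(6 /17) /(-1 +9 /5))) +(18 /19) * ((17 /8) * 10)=612261 /17366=35.26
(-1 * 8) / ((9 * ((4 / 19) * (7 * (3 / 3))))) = -38 / 63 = -0.60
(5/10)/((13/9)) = 9/26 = 0.35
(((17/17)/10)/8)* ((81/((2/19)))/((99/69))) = 11799/1760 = 6.70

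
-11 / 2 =-5.50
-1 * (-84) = 84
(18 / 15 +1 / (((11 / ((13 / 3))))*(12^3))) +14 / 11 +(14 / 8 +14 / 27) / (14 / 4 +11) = 1976471 / 751680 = 2.63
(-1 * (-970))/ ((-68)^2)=485/ 2312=0.21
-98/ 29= -3.38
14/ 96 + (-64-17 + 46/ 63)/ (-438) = 72649/ 220752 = 0.33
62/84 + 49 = 2089/42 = 49.74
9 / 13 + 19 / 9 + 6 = 1030 / 117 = 8.80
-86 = -86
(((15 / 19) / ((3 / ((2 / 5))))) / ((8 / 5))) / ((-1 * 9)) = -5 / 684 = -0.01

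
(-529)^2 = 279841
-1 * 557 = -557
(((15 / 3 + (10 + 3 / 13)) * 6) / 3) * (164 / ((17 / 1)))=293.86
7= 7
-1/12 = -0.08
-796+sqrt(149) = -783.79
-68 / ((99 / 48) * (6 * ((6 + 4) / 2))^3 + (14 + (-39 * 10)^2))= -136 / 415603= -0.00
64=64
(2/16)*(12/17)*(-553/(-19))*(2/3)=553/323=1.71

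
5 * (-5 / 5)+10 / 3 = -5 / 3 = -1.67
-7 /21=-1 /3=-0.33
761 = 761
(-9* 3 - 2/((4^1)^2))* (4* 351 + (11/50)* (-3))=-15226239/400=-38065.60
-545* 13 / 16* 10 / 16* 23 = -814775 / 128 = -6365.43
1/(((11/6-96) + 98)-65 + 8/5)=-30/1787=-0.02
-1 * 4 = -4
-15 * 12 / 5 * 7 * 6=-1512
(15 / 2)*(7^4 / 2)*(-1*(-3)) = 108045 / 4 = 27011.25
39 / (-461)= -39 / 461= -0.08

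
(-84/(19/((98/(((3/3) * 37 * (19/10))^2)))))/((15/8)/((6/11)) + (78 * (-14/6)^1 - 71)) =4390400/12498051401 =0.00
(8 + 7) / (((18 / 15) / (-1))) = -25 / 2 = -12.50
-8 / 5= -1.60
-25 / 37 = -0.68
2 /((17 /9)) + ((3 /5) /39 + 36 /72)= 3479 /2210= 1.57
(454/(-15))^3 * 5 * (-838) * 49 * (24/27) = 30739559817344/6075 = 5060009846.48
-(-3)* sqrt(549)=9* sqrt(61)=70.29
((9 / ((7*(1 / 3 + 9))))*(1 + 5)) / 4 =81 / 392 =0.21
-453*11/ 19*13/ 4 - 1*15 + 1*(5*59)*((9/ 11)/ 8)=-1399773/ 1672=-837.18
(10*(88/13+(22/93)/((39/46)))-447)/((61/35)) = -47797015/221247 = -216.03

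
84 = 84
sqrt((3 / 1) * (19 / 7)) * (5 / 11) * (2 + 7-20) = -5 * sqrt(399) / 7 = -14.27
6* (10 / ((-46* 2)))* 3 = -45 / 23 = -1.96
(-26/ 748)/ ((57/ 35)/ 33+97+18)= -455/ 1505996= -0.00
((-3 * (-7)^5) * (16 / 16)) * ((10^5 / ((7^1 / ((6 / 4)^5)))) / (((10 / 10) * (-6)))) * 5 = -9116296875 / 2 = -4558148437.50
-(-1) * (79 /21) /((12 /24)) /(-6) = -79 /63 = -1.25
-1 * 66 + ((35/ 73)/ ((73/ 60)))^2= -1869873906/ 28398241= -65.84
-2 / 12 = -1 / 6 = -0.17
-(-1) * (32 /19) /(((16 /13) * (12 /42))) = 91 /19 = 4.79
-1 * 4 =-4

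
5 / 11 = 0.45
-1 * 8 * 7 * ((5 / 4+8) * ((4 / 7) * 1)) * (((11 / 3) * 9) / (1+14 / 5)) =-48840 / 19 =-2570.53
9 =9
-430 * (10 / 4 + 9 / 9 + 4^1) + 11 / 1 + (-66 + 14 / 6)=-9833 / 3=-3277.67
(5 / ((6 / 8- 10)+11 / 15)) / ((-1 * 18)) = 50 / 1533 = 0.03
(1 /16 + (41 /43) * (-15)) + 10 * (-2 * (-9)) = 114043 /688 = 165.76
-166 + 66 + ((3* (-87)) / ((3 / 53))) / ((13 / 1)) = -5911 / 13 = -454.69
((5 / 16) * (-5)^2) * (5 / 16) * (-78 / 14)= -24375 / 1792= -13.60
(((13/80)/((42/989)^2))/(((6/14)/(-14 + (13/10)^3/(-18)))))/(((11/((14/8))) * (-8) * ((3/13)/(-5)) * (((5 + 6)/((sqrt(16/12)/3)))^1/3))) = -42019386628453 * sqrt(3)/541956096000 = -134.29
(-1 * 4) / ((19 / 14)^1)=-56 / 19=-2.95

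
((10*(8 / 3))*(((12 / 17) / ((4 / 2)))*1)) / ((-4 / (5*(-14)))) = 2800 / 17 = 164.71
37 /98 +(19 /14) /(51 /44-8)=755 /4214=0.18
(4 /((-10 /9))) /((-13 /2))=36 /65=0.55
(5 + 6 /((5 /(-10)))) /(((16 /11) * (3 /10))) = -385 /24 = -16.04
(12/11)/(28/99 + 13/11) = 108/145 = 0.74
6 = 6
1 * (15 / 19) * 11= 165 / 19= 8.68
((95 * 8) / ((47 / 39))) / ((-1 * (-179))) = 29640 / 8413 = 3.52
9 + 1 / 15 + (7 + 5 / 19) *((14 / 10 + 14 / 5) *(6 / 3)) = 19972 / 285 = 70.08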